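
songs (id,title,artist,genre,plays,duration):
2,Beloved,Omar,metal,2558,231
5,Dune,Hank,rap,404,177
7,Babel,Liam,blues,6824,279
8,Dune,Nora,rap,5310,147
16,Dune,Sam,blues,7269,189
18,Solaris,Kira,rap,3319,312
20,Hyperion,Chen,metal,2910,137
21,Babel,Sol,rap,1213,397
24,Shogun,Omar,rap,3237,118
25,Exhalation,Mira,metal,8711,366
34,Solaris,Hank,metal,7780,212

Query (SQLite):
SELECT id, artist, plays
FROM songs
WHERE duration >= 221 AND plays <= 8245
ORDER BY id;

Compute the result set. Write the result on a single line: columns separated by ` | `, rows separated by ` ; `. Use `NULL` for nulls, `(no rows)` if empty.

duration >= 221: ids {2, 7, 18, 21, 25}
plays <= 8245: ids {2, 5, 7, 8, 16, 18, 20, 21, 24, 34}
Combine with AND.

2 | Omar | 2558 ; 7 | Liam | 6824 ; 18 | Kira | 3319 ; 21 | Sol | 1213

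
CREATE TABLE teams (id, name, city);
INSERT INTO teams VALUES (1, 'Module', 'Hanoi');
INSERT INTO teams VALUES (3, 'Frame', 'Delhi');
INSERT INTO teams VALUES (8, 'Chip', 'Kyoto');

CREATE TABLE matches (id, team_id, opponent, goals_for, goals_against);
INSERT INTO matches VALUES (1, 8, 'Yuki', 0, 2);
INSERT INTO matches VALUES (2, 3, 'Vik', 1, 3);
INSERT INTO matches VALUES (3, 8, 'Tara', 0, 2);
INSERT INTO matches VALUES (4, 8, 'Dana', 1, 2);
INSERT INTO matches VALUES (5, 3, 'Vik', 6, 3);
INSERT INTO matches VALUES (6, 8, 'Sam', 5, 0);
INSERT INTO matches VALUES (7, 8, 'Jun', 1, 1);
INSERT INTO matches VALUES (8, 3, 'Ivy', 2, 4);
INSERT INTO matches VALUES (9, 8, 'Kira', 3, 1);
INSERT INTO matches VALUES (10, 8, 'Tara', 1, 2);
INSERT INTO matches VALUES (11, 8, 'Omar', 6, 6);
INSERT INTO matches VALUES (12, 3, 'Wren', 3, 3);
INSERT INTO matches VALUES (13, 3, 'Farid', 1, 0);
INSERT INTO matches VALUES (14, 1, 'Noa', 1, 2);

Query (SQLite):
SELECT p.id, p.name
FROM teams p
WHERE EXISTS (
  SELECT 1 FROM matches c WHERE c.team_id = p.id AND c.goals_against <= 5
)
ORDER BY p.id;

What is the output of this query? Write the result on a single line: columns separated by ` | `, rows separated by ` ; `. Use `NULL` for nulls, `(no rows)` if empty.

For each teams row, check whether any matches with matching team_id has goals_against <= 5.
Keep rows where that is true.

1 | Module ; 3 | Frame ; 8 | Chip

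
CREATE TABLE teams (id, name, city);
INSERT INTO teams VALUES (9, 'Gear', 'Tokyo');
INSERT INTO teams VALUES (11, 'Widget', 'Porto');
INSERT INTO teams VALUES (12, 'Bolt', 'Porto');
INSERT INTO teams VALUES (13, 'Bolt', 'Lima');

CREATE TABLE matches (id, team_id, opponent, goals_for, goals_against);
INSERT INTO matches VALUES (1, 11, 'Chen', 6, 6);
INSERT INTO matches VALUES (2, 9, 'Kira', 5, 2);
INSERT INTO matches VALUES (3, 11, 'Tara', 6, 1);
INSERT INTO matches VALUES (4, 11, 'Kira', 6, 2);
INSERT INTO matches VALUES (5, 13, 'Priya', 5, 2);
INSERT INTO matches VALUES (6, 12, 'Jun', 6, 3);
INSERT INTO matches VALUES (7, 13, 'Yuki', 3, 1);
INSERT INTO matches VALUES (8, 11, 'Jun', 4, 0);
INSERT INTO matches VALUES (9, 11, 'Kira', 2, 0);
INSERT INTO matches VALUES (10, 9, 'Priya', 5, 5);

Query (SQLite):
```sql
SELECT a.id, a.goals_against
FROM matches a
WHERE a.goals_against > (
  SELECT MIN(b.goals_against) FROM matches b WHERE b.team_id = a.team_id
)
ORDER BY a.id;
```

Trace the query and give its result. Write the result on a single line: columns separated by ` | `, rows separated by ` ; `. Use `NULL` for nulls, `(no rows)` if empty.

1 | 6 ; 3 | 1 ; 4 | 2 ; 5 | 2 ; 10 | 5

For each matches row a, compute MIN(goals_against) over rows sharing a.team_id.
Keep row a if a.goals_against > that per-group MIN.
  team_id=9: MIN(goals_against) = 2
  team_id=11: MIN(goals_against) = 0
  team_id=12: MIN(goals_against) = 3
  team_id=13: MIN(goals_against) = 1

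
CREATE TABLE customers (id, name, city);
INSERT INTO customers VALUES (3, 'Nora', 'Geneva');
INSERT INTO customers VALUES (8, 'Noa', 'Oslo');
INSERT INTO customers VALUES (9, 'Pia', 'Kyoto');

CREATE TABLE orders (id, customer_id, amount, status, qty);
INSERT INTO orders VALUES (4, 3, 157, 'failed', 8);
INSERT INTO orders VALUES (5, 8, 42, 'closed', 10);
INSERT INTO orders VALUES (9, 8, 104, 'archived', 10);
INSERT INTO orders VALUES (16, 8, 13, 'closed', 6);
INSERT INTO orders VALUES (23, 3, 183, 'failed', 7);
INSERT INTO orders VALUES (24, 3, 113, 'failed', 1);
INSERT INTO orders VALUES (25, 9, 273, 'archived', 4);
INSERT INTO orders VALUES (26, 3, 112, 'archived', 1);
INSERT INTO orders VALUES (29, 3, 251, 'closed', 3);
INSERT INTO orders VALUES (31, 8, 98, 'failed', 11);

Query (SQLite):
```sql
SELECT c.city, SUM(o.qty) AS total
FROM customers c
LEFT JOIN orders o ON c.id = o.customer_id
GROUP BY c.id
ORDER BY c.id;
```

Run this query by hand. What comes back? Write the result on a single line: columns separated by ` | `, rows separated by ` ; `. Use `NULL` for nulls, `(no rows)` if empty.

Geneva | 20 ; Oslo | 37 ; Kyoto | 4

LEFT JOIN keeps every customers row; unmatched ones get NULL for orders columns.
Group by customers.id and compute SUM(o.qty). SUM over an all-NULL group is NULL.
  3: ids {4, 23, 24, 26, 29} → SUM(o.qty)=20
  8: ids {5, 9, 16, 31} → SUM(o.qty)=37
  9: ids {25} → SUM(o.qty)=4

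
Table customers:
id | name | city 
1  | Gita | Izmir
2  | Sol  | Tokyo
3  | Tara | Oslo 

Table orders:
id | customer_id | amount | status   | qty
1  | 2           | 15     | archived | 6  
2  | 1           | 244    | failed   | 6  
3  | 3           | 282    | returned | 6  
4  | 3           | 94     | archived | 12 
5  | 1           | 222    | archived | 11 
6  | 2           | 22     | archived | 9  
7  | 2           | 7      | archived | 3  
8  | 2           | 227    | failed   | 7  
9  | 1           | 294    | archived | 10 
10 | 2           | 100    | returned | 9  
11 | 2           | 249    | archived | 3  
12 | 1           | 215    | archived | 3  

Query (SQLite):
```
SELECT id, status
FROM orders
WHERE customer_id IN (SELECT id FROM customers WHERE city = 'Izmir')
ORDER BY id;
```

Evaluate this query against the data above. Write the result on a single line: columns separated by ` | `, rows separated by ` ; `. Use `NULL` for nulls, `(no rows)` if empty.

2 | failed ; 5 | archived ; 9 | archived ; 12 | archived

Inner query: customers.id where city = 'Izmir'.
Outer: keep orders rows whose customer_id is in that set.
Inner query → {1}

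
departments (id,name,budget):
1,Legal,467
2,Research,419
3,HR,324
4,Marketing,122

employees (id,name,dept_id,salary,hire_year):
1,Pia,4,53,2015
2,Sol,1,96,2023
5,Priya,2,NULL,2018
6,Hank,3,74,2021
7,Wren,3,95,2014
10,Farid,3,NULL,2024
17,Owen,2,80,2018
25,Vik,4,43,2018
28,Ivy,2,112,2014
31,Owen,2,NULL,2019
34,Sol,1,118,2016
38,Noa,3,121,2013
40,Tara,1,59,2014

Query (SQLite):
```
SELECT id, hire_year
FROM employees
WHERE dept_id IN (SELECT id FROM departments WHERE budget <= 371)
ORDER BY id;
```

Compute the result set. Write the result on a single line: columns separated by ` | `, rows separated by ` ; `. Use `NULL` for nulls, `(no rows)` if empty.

Inner query: departments.id where budget <= 371.
Outer: keep employees rows whose dept_id is in that set.
Inner query → {3, 4}

1 | 2015 ; 6 | 2021 ; 7 | 2014 ; 10 | 2024 ; 25 | 2018 ; 38 | 2013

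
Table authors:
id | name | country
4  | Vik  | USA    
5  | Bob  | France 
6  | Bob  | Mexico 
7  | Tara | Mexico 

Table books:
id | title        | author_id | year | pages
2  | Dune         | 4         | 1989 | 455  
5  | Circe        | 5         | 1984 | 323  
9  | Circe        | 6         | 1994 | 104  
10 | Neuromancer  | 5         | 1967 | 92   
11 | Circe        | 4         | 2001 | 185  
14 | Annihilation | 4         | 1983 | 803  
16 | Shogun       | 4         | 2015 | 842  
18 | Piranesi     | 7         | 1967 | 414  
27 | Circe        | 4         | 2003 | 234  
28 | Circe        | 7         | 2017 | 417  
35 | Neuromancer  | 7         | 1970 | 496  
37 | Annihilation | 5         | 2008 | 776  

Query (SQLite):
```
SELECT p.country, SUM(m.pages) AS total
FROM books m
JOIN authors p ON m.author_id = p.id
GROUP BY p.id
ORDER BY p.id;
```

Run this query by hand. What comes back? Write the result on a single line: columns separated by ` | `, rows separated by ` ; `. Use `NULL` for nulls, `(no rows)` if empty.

USA | 2519 ; France | 1191 ; Mexico | 104 ; Mexico | 1327

Join each books row to its authors via author_id.
Group joined rows by authors.id; compute SUM(m.pages) per group.
  4: ids {2, 11, 14, 16, 27} → SUM(m.pages)=2519
  5: ids {5, 10, 37} → SUM(m.pages)=1191
  6: ids {9} → SUM(m.pages)=104
  7: ids {18, 28, 35} → SUM(m.pages)=1327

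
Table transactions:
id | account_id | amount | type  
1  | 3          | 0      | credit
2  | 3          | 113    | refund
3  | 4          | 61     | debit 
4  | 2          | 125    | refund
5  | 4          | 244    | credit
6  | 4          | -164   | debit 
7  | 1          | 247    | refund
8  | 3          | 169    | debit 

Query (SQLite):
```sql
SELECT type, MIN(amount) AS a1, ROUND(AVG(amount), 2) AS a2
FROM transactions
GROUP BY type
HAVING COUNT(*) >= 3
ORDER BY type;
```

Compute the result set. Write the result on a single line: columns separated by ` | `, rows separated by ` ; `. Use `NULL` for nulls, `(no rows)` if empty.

Group transactions by type.
Per group compute: MIN(amount), ROUND(AVG(amount), 2).
HAVING: drop groups with fewer than 3 rows.
  credit: ids {1, 5} → MIN(amount)=0, ROUND(AVG(amount), 2)=122
  debit: ids {3, 6, 8} → MIN(amount)=-164, ROUND(AVG(amount), 2)=22
  refund: ids {2, 4, 7} → MIN(amount)=113, ROUND(AVG(amount), 2)=161.67

debit | -164 | 22 ; refund | 113 | 161.67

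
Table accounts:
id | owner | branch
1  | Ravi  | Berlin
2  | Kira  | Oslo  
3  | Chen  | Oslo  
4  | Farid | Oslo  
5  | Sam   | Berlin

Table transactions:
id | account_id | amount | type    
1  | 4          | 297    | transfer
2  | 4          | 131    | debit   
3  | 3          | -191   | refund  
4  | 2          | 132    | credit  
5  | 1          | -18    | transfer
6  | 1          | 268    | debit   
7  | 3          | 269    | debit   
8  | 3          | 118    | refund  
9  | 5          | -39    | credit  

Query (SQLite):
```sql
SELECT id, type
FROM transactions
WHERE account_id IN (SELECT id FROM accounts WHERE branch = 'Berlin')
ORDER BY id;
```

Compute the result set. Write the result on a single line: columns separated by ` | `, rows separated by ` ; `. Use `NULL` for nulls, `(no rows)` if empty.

5 | transfer ; 6 | debit ; 9 | credit

Inner query: accounts.id where branch = 'Berlin'.
Outer: keep transactions rows whose account_id is in that set.
Inner query → {1, 5}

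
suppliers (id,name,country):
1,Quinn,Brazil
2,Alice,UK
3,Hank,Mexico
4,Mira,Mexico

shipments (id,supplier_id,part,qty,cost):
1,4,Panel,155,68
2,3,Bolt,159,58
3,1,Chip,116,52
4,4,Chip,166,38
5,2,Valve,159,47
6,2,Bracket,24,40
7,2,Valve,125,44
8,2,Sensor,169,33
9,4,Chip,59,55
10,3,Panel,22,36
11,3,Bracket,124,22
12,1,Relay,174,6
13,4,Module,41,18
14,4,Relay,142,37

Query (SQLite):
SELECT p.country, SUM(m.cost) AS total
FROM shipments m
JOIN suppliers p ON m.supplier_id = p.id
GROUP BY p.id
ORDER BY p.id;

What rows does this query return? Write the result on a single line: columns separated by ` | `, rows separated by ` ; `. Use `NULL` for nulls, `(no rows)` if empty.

Brazil | 58 ; UK | 164 ; Mexico | 116 ; Mexico | 216

Join each shipments row to its suppliers via supplier_id.
Group joined rows by suppliers.id; compute SUM(m.cost) per group.
  1: ids {3, 12} → SUM(m.cost)=58
  2: ids {5, 6, 7, 8} → SUM(m.cost)=164
  3: ids {2, 10, 11} → SUM(m.cost)=116
  4: ids {1, 4, 9, 13, 14} → SUM(m.cost)=216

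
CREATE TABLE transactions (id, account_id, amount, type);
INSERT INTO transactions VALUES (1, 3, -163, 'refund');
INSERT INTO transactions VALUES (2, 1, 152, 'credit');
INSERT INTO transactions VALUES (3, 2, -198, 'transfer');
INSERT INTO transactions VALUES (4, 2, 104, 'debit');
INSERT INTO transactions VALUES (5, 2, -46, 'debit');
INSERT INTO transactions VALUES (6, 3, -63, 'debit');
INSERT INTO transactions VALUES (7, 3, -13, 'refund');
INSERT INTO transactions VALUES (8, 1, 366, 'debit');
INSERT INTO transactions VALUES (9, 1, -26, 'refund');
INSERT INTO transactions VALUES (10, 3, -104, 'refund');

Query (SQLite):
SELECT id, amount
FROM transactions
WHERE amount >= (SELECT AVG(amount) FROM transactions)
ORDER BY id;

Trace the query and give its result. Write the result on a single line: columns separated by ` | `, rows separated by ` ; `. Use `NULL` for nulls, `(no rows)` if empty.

2 | 152 ; 4 | 104 ; 8 | 366

Scalar subquery: AVG(amount) over all transactions rows = 0.9.
Keep rows where amount >= that value.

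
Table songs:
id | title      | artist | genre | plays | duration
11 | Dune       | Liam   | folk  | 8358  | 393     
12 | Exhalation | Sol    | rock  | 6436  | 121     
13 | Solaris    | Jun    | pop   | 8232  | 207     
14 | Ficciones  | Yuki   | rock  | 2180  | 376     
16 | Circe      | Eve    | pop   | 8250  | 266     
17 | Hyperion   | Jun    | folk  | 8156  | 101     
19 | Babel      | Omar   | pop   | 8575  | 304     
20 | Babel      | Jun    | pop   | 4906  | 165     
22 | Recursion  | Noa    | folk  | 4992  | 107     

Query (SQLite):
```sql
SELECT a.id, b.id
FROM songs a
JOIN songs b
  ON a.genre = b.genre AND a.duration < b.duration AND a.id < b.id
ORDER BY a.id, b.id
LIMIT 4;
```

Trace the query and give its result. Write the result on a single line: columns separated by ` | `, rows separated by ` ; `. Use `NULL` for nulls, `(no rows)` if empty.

12 | 14 ; 13 | 16 ; 13 | 19 ; 16 | 19

Pairs (a,b) with same genre, a.duration < b.duration, a.id < b.id.
genre groups: folk:{11,17,22} pop:{13,16,19,20} rock:{12,14}
Ordered by (a.id, b.id); first 4.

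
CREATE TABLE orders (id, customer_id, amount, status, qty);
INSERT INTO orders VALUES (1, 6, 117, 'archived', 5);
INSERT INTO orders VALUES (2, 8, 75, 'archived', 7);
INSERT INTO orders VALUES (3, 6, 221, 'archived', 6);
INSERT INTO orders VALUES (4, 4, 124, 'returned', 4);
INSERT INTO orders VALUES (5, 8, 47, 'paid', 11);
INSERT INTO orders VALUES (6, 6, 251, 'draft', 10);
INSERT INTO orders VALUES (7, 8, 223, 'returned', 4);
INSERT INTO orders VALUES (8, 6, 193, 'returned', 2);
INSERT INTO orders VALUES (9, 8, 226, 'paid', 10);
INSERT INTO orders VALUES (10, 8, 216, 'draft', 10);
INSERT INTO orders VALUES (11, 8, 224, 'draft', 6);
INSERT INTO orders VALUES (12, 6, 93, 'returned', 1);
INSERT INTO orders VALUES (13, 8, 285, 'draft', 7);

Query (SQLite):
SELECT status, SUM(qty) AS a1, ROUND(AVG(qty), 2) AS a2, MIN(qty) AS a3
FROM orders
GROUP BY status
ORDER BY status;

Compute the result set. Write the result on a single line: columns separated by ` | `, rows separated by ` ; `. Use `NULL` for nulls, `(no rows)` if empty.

archived | 18 | 6 | 5 ; draft | 33 | 8.25 | 6 ; paid | 21 | 10.5 | 10 ; returned | 11 | 2.75 | 1

Group orders by status.
Per group compute: SUM(qty), ROUND(AVG(qty), 2), MIN(qty).
  archived: ids {1, 2, 3} → SUM(qty)=18, ROUND(AVG(qty), 2)=6, MIN(qty)=5
  draft: ids {6, 10, 11, 13} → SUM(qty)=33, ROUND(AVG(qty), 2)=8.25, MIN(qty)=6
  paid: ids {5, 9} → SUM(qty)=21, ROUND(AVG(qty), 2)=10.5, MIN(qty)=10
  returned: ids {4, 7, 8, 12} → SUM(qty)=11, ROUND(AVG(qty), 2)=2.75, MIN(qty)=1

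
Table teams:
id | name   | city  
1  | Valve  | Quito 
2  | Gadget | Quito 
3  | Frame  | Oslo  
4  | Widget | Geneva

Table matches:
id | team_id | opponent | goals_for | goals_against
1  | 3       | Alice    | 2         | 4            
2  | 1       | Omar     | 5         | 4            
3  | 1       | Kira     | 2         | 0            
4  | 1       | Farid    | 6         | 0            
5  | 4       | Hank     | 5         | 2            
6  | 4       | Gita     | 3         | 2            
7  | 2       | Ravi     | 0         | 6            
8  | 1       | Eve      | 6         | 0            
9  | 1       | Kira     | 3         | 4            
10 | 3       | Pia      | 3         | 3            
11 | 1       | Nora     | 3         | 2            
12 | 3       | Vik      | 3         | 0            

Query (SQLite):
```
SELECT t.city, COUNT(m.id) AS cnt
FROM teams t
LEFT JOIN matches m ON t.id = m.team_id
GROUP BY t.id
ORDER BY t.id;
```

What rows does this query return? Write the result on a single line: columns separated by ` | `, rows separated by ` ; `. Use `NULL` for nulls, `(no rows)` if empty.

Quito | 6 ; Quito | 1 ; Oslo | 3 ; Geneva | 2

LEFT JOIN keeps every teams row; unmatched ones get NULL for matches columns.
Group by teams.id and compute COUNT(m.id). COUNT(col) of an all-NULL group is 0.
  1: ids {2, 3, 4, 8, 9, 11} → COUNT(m.id)=6
  2: ids {7} → COUNT(m.id)=1
  3: ids {1, 10, 12} → COUNT(m.id)=3
  4: ids {5, 6} → COUNT(m.id)=2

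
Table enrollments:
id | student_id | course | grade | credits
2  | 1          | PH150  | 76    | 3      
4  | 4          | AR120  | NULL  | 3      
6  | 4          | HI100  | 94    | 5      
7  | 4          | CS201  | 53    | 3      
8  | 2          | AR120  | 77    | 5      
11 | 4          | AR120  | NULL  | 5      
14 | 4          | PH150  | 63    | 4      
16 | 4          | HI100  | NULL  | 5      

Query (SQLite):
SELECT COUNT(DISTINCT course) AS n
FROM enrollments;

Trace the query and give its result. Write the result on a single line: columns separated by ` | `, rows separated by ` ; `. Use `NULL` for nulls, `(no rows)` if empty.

4

Count distinct non-NULL course values.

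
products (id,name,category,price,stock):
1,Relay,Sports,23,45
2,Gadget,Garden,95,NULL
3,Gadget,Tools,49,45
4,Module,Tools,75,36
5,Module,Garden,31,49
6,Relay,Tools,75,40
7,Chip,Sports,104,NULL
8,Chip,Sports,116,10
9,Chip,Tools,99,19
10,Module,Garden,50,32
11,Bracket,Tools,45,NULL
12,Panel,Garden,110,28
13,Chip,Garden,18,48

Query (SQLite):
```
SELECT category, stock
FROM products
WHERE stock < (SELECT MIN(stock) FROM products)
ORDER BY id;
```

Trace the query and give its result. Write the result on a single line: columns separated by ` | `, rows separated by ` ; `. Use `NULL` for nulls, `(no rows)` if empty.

(no rows)

Scalar subquery: MIN(stock) over all products rows = 10.
Keep rows where stock < that value.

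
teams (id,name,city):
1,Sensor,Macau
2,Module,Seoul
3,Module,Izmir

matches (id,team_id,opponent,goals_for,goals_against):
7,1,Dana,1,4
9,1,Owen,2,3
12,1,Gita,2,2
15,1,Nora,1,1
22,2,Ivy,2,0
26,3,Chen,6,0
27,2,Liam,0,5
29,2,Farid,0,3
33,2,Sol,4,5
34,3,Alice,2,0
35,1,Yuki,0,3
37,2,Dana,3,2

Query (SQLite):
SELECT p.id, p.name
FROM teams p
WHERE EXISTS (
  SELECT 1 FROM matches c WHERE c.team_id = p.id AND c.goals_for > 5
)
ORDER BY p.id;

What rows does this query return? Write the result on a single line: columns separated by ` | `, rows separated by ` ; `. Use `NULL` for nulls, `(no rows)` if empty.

3 | Module

For each teams row, check whether any matches with matching team_id has goals_for > 5.
Keep rows where that is true.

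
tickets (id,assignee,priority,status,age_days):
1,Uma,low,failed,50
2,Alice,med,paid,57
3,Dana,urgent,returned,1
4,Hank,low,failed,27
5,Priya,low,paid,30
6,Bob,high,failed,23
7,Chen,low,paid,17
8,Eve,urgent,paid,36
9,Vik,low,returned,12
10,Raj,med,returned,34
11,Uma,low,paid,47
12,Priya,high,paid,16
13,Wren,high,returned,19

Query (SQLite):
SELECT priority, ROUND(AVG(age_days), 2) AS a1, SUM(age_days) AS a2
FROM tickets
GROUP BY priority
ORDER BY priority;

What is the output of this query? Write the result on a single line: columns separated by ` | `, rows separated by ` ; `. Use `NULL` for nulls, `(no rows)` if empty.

Group tickets by priority.
Per group compute: ROUND(AVG(age_days), 2), SUM(age_days).
  high: ids {6, 12, 13} → ROUND(AVG(age_days), 2)=19.33, SUM(age_days)=58
  low: ids {1, 4, 5, 7, 9, 11} → ROUND(AVG(age_days), 2)=30.5, SUM(age_days)=183
  med: ids {2, 10} → ROUND(AVG(age_days), 2)=45.5, SUM(age_days)=91
  urgent: ids {3, 8} → ROUND(AVG(age_days), 2)=18.5, SUM(age_days)=37

high | 19.33 | 58 ; low | 30.5 | 183 ; med | 45.5 | 91 ; urgent | 18.5 | 37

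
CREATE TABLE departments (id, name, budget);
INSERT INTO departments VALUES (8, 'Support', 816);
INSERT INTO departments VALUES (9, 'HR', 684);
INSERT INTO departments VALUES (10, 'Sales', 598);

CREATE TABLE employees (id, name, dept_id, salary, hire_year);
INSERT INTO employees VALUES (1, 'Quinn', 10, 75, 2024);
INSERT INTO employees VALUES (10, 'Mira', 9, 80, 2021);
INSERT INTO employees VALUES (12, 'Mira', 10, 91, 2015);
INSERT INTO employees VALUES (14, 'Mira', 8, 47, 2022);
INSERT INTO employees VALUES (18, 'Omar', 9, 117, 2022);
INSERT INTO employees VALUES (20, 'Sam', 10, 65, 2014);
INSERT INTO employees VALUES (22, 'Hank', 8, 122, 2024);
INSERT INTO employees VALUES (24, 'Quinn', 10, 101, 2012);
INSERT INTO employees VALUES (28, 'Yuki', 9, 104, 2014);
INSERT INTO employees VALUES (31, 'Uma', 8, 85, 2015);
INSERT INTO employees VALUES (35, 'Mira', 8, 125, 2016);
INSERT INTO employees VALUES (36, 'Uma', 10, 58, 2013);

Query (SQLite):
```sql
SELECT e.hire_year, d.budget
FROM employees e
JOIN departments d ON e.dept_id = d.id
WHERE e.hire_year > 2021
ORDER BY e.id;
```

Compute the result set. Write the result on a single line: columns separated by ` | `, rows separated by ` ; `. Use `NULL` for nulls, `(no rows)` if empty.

2024 | 598 ; 2022 | 816 ; 2022 | 684 ; 2024 | 816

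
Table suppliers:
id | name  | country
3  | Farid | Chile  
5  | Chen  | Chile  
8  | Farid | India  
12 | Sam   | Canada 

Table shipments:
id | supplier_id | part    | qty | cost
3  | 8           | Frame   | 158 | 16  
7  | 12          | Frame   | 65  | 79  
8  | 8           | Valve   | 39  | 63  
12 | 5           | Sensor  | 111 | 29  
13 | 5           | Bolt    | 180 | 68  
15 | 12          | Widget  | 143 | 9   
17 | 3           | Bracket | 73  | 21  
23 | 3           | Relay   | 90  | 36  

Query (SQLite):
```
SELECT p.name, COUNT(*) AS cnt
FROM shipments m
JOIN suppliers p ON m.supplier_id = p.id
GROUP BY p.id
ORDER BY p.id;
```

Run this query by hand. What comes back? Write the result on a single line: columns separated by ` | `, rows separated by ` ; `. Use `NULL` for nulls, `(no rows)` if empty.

Farid | 2 ; Chen | 2 ; Farid | 2 ; Sam | 2

Join each shipments row to its suppliers via supplier_id.
Group joined rows by suppliers.id; compute COUNT(*) per group.
  3: ids {17, 23} → COUNT(*)=2
  5: ids {12, 13} → COUNT(*)=2
  8: ids {3, 8} → COUNT(*)=2
  12: ids {7, 15} → COUNT(*)=2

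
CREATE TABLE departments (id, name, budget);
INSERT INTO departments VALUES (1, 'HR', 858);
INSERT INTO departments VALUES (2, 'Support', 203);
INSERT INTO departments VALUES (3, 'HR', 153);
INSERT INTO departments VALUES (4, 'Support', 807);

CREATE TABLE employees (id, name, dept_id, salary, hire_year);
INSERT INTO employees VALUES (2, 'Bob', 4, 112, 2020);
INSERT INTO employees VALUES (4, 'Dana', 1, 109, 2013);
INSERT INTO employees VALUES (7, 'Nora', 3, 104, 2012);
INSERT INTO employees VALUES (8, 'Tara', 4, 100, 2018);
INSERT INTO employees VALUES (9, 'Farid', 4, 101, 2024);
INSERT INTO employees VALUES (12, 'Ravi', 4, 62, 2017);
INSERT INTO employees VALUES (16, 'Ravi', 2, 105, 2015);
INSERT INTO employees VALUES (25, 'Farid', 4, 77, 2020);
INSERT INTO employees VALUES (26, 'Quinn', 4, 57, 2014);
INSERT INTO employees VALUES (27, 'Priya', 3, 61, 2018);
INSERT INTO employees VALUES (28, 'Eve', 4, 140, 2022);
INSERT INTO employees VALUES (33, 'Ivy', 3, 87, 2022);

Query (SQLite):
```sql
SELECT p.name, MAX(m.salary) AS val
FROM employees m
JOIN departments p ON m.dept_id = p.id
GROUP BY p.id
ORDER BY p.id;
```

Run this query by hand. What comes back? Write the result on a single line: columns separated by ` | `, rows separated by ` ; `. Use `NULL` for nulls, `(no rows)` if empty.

HR | 109 ; Support | 105 ; HR | 104 ; Support | 140

Join each employees row to its departments via dept_id.
Group joined rows by departments.id; compute MAX(m.salary) per group.
  1: ids {4} → MAX(m.salary)=109
  2: ids {16} → MAX(m.salary)=105
  3: ids {7, 27, 33} → MAX(m.salary)=104
  4: ids {2, 8, 9, 12, 25, 26, 28} → MAX(m.salary)=140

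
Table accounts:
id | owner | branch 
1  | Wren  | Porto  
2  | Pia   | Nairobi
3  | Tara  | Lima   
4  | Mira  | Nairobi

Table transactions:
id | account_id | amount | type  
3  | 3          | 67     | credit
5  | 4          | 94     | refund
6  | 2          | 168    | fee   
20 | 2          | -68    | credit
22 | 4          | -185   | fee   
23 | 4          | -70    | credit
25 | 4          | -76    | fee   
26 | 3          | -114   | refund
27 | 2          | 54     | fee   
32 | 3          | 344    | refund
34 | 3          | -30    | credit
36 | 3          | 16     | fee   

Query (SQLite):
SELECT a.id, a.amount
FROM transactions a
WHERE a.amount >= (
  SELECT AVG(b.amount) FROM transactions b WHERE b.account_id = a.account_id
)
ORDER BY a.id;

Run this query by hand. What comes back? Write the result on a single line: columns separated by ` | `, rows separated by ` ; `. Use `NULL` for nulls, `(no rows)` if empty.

For each transactions row a, compute AVG(amount) over rows sharing a.account_id.
Keep row a if a.amount >= that per-group AVG.
  account_id=2: AVG(amount) = 51.333333
  account_id=3: AVG(amount) = 56.6
  account_id=4: AVG(amount) = -59.25

3 | 67 ; 5 | 94 ; 6 | 168 ; 27 | 54 ; 32 | 344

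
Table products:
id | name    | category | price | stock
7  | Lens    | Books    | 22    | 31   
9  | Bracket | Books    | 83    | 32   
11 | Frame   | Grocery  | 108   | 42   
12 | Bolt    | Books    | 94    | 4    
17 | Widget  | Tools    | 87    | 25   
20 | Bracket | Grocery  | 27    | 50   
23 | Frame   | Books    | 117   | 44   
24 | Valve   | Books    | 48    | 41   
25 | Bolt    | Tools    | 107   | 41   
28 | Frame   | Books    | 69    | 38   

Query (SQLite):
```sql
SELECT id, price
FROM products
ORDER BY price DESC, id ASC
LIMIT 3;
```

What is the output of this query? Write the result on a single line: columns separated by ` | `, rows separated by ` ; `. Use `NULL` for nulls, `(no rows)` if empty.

23 | 117 ; 11 | 108 ; 25 | 107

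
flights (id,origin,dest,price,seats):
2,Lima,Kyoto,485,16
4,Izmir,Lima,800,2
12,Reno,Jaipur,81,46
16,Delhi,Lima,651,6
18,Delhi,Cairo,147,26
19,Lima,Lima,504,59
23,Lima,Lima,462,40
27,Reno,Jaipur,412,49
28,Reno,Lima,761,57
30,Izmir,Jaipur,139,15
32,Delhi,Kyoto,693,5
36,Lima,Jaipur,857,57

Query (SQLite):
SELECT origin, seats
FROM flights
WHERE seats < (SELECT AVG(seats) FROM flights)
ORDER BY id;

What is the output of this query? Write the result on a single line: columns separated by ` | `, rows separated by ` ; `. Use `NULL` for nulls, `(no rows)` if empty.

Lima | 16 ; Izmir | 2 ; Delhi | 6 ; Delhi | 26 ; Izmir | 15 ; Delhi | 5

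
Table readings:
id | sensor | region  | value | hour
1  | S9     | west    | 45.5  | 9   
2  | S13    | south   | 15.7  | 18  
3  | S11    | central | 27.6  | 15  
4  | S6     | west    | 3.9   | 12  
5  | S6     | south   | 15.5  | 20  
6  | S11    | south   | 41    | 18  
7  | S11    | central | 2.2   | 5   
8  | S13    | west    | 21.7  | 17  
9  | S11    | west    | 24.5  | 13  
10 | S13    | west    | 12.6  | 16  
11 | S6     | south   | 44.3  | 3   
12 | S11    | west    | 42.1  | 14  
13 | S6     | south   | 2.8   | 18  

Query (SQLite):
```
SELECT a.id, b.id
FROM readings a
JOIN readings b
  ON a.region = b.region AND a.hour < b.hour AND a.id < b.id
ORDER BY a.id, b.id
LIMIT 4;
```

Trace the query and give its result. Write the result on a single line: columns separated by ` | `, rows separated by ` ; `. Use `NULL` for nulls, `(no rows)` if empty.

Pairs (a,b) with same region, a.hour < b.hour, a.id < b.id.
region groups: central:{3,7} south:{2,5,6,11,13} west:{1,4,8,9,10,12}
Ordered by (a.id, b.id); first 4.

1 | 4 ; 1 | 8 ; 1 | 9 ; 1 | 10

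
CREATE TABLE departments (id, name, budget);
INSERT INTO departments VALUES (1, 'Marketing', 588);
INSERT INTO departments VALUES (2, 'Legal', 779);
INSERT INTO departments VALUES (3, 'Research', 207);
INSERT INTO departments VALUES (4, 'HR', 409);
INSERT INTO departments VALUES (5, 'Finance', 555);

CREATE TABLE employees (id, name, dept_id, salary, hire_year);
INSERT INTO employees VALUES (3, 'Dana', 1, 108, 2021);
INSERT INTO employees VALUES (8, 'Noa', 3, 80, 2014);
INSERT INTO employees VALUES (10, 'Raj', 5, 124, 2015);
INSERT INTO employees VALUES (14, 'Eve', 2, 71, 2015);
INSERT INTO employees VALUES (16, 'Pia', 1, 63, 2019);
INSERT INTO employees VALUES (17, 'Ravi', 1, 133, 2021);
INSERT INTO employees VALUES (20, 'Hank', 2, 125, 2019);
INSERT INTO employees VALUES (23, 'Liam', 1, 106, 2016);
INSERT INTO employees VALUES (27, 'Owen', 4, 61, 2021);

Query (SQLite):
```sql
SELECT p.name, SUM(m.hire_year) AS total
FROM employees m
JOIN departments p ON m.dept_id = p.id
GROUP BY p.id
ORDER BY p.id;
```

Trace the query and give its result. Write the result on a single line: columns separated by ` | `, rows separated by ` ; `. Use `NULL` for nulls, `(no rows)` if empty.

Join each employees row to its departments via dept_id.
Group joined rows by departments.id; compute SUM(m.hire_year) per group.
  1: ids {3, 16, 17, 23} → SUM(m.hire_year)=8077
  2: ids {14, 20} → SUM(m.hire_year)=4034
  3: ids {8} → SUM(m.hire_year)=2014
  4: ids {27} → SUM(m.hire_year)=2021
  5: ids {10} → SUM(m.hire_year)=2015

Marketing | 8077 ; Legal | 4034 ; Research | 2014 ; HR | 2021 ; Finance | 2015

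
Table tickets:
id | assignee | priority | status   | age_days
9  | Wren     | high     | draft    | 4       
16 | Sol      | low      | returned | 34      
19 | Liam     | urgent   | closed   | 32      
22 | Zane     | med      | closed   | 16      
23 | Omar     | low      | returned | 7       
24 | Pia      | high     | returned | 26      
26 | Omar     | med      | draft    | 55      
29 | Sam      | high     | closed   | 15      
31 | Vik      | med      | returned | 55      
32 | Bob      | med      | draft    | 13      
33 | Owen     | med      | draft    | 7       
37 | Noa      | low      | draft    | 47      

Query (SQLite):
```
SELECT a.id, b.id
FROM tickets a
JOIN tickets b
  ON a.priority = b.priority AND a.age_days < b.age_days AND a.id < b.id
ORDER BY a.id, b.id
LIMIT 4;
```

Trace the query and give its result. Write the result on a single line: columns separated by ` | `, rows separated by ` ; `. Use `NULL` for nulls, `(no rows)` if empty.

9 | 24 ; 9 | 29 ; 16 | 37 ; 22 | 26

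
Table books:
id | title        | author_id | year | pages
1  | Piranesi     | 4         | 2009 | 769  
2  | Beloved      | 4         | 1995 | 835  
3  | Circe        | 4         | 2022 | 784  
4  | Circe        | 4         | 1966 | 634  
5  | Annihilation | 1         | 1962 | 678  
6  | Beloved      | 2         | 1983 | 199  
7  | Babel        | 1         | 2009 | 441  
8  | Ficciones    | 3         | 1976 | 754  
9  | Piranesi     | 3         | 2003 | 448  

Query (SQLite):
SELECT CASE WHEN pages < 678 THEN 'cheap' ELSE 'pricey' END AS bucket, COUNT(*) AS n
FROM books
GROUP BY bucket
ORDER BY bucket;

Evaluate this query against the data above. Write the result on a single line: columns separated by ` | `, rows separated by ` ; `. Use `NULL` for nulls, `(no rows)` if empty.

cheap | 4 ; pricey | 5

Bucket rows by pages < 678 → 'cheap' else 'pricey'; count each bucket.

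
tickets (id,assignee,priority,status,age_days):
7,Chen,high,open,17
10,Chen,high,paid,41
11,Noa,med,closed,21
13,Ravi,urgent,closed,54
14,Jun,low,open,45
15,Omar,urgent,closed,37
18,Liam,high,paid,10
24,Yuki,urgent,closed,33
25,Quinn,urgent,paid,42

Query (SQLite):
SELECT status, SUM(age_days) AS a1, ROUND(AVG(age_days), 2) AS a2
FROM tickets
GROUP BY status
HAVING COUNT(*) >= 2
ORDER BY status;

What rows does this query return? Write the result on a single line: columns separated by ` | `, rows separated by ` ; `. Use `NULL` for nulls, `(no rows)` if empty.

closed | 145 | 36.25 ; open | 62 | 31 ; paid | 93 | 31

Group tickets by status.
Per group compute: SUM(age_days), ROUND(AVG(age_days), 2).
HAVING: drop groups with fewer than 2 rows.
  closed: ids {11, 13, 15, 24} → SUM(age_days)=145, ROUND(AVG(age_days), 2)=36.25
  open: ids {7, 14} → SUM(age_days)=62, ROUND(AVG(age_days), 2)=31
  paid: ids {10, 18, 25} → SUM(age_days)=93, ROUND(AVG(age_days), 2)=31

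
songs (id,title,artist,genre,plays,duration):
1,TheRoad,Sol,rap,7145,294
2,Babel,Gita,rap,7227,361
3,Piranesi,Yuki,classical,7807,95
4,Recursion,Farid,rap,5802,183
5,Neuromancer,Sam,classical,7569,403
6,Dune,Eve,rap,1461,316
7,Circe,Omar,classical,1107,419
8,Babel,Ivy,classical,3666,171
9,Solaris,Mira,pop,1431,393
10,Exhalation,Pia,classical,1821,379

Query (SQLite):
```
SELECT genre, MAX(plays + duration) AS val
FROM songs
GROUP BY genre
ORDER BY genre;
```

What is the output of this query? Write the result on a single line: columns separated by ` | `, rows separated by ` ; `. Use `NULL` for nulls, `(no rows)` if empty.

classical | 7972 ; pop | 1824 ; rap | 7588

For each row compute plays + duration.
Group by genre; take MAX of the expression per group.
  classical: ids {3, 5, 7, 8, 10} → MAX(plays + duration)=7972
  pop: ids {9} → MAX(plays + duration)=1824
  rap: ids {1, 2, 4, 6} → MAX(plays + duration)=7588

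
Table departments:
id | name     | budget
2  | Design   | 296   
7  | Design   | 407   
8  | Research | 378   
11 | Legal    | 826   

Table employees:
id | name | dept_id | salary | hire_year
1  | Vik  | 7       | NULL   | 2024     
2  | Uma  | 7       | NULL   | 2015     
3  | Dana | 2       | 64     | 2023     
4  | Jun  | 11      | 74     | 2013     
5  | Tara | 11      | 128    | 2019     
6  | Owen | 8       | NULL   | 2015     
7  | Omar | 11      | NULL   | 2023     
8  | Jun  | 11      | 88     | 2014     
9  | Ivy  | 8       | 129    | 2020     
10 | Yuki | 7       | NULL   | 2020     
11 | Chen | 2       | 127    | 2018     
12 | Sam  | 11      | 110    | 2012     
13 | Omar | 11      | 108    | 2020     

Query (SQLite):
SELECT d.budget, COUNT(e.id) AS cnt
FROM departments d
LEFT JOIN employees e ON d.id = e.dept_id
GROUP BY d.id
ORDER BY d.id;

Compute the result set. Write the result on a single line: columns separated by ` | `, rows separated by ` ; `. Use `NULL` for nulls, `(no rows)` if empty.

296 | 2 ; 407 | 3 ; 378 | 2 ; 826 | 6

LEFT JOIN keeps every departments row; unmatched ones get NULL for employees columns.
Group by departments.id and compute COUNT(e.id). COUNT(col) of an all-NULL group is 0.
  2: ids {3, 11} → COUNT(e.id)=2
  7: ids {1, 2, 10} → COUNT(e.id)=3
  8: ids {6, 9} → COUNT(e.id)=2
  11: ids {4, 5, 7, 8, 12, 13} → COUNT(e.id)=6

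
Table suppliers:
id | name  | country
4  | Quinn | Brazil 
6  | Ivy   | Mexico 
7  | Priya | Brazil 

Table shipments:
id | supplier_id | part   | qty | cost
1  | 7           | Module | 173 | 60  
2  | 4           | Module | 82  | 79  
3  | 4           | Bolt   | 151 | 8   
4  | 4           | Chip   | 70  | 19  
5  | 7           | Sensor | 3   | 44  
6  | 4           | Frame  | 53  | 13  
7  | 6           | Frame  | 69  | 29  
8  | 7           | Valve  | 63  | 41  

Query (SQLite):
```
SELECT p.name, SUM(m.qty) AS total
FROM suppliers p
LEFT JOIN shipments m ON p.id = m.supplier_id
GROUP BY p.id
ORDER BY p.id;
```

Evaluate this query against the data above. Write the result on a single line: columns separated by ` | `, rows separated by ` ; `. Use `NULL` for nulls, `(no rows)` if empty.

Quinn | 356 ; Ivy | 69 ; Priya | 239

LEFT JOIN keeps every suppliers row; unmatched ones get NULL for shipments columns.
Group by suppliers.id and compute SUM(m.qty). SUM over an all-NULL group is NULL.
  4: ids {2, 3, 4, 6} → SUM(m.qty)=356
  6: ids {7} → SUM(m.qty)=69
  7: ids {1, 5, 8} → SUM(m.qty)=239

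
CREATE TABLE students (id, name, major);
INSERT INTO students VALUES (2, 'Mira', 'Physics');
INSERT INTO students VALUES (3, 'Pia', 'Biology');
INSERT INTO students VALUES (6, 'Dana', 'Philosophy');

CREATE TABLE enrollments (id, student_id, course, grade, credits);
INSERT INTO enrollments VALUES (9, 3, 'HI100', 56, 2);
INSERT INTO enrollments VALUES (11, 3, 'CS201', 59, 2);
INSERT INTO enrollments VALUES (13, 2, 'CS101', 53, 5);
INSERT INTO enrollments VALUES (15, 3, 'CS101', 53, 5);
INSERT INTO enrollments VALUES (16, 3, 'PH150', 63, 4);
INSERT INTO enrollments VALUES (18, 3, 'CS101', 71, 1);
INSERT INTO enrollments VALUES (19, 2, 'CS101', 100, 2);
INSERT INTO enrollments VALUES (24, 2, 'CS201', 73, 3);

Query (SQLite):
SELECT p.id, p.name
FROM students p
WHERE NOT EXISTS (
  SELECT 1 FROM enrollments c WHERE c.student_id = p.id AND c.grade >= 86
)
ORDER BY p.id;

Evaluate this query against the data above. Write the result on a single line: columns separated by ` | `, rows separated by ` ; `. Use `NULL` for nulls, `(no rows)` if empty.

3 | Pia ; 6 | Dana

For each students row, check whether any enrollments with matching student_id has grade >= 86.
Keep rows where that is false.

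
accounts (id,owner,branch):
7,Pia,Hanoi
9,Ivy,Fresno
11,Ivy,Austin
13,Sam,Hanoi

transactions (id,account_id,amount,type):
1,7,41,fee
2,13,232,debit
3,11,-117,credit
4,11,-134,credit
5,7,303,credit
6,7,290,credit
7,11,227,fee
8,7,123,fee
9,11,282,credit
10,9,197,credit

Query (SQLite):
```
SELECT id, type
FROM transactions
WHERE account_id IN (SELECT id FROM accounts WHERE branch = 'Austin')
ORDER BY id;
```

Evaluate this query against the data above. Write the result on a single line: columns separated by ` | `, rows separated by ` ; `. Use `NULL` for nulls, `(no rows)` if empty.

Inner query: accounts.id where branch = 'Austin'.
Outer: keep transactions rows whose account_id is in that set.
Inner query → {11}

3 | credit ; 4 | credit ; 7 | fee ; 9 | credit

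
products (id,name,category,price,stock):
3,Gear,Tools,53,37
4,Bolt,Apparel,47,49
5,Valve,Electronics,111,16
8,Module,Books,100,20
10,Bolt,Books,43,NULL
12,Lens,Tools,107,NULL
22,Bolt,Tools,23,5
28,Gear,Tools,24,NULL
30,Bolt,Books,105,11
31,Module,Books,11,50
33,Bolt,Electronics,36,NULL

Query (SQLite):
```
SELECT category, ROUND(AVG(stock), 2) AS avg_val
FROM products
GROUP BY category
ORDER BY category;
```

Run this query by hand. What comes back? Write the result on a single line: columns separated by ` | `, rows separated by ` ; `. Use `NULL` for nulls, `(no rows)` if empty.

Apparel | 49 ; Books | 27 ; Electronics | 16 ; Tools | 21

Partition products by category; compute ROUND(AVG(stock), 2) within each group.
  Apparel: ids {4} → ROUND(AVG(stock), 2)=49
  Books: ids {8, 10, 30, 31} → ROUND(AVG(stock), 2)=27
  Electronics: ids {5, 33} → ROUND(AVG(stock), 2)=16
  Tools: ids {3, 12, 22, 28} → ROUND(AVG(stock), 2)=21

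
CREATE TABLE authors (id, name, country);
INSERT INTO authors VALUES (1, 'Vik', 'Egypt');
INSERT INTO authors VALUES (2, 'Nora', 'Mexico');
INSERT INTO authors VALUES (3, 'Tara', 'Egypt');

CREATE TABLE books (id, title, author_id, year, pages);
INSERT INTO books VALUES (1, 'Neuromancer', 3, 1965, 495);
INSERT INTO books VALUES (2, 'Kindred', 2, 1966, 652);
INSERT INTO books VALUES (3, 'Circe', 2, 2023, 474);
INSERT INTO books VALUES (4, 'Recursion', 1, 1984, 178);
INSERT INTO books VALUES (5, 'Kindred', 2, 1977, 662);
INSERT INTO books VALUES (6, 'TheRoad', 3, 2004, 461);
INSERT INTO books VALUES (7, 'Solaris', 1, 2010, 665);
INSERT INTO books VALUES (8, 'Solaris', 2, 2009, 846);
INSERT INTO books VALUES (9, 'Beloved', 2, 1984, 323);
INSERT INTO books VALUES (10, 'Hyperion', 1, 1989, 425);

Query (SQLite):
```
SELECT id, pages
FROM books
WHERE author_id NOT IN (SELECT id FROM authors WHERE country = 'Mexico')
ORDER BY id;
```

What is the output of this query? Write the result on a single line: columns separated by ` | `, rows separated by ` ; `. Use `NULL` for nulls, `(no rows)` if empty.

Inner query: authors.id where country = 'Mexico'.
Outer: keep books rows whose author_id is not in that set.
Inner query → {2}

1 | 495 ; 4 | 178 ; 6 | 461 ; 7 | 665 ; 10 | 425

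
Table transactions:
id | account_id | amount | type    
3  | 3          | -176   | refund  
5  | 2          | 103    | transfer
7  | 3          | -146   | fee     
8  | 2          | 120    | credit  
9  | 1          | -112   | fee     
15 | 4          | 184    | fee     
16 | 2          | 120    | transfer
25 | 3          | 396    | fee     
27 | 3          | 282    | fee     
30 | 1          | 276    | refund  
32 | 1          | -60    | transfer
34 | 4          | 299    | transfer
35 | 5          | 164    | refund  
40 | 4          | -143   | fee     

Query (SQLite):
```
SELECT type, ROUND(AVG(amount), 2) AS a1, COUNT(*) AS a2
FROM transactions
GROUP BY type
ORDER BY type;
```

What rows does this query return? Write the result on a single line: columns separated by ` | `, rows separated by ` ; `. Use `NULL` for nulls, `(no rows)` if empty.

credit | 120 | 1 ; fee | 76.83 | 6 ; refund | 88 | 3 ; transfer | 115.5 | 4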